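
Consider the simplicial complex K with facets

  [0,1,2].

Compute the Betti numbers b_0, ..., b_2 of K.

We work with the vertex ordering 0 < 1 < 2. The simplices of K, each written with vertices in increasing order, are:

  0-simplices (3): [0], [1], [2]
  1-simplices (3): [0,1], [0,2], [1,2]
  2-simplices (1): [0,1,2]

Hence C_0 ≅ Z^3, C_1 ≅ Z^3, C_2 ≅ Z^1.

The boundary map ∂_1: C_1 → C_0 sends each edge [p,q] (with p < q) to q − p. For instance
  ∂[0,1] = [1] − [0].
This gives a 3×3 integer matrix of rank 2; reducing to Smith normal form yields diagonal entries (1,1).

Boundary ∂_2: C_2 → C_1 maps a triangle to the signed sum of its edges. For instance
  ∂[0,1,2] = [1,2] − [0,2] + [0,1].
As a 3×1 matrix over Z this has rank 1, with invariant factors (1).

Computing H_k = (kernel of ∂_k) / (image of ∂_{k+1}):

  H_0: rank C_0 − rank ∂_1 = 3 − 2 = 1, and the invariant factors of ∂_1 are all 1, so H_0 ≅ Z.
  H_1: rank ker ∂_1 − rank ∂_2 = (3 − 2) − 1 = 0, and the invariant factors of ∂_2 are all 1, so H_1 ≅ 0.
  H_2: rank ker ∂_2 − rank ∂_3 = (1 − 1) − 0 = 0, and there is no ∂_3, so H_2 ≅ 0.

(K is a triangulation of the 2-simplex.)

Hence the Betti numbers are b_0 = 1, b_1 = 0, b_2 = 0.

b_0 = 1, b_1 = 0, b_2 = 0.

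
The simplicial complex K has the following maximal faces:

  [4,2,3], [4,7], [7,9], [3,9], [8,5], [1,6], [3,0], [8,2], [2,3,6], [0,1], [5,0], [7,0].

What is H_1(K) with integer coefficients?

K has 10 vertices, 15 edges, 2 triangles.
rank ∂_1 = 9, rank ∂_2 = 2 ⇒ b_1 = 15 − 9 − 2 = 4; all invariant factors of ∂_2 are 1 so no torsion. So H_1 = Z^4.

H_1 ≅ Z^4.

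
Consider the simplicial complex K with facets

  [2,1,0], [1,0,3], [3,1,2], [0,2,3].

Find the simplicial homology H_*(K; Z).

Fix the vertex order 0 < 1 < 2 < 3 and write every simplex with vertices in increasing order. Then dim K = 2 and the simplices of K are:

  0-simplices (4): [0], [1], [2], [3]
  1-simplices (6): [0,1], [0,2], [0,3], [1,2], [1,3], [2,3]
  2-simplices (4): [0,1,2], [0,1,3], [0,2,3], [1,2,3]

giving chain groups C_0 ≅ Z^4, C_1 ≅ Z^6, C_2 ≅ Z^4.

The boundary map ∂_1: C_1 → C_0 is given by ∂[p,q] = [q] − [p].
As a 4×6 matrix over Z this has rank 3, with invariant factors (1,1,1).

∂_2: C_2 → C_1 acts by ∂[p,q,r] = [q,r] − [p,r] + [p,q]. For instance
  ∂[1,2,3] = [2,3] − [1,3] + [1,2],
  ∂[0,2,3] = [2,3] − [0,3] + [0,2].
The resulting 6×4 matrix has rank 3, and its Smith normal form has invariant factors (1,1,1).

From H_k ≅ ker(∂_k) / im(∂_{k+1}) we obtain:

  H_0: rank C_0 − rank ∂_1 = 4 − 3 = 1, and the invariant factors of ∂_1 are all 1, so H_0 = Z.
  H_1: rank ker ∂_1 − rank ∂_2 = (6 − 3) − 3 = 0, and the invariant factors of ∂_2 are all 1, so H_1 = 0.
  H_2: rank ker ∂_2 − rank ∂_3 = (4 − 3) − 0 = 1, and there is no ∂_3, so H_2 = Z.

As a check, the Euler characteristic is 4 − 6 + 4 = 2, which agrees with 1 − 0 + 1 = 2.

H_0 = Z,  H_1 = 0,  H_2 = Z.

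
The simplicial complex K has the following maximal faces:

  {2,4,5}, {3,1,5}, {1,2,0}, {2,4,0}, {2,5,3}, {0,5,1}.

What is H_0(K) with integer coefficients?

H_0 = Z.

K has 6 vertices, 12 edges, 6 triangles.
rank ∂_0 = 0, rank ∂_1 = 5 ⇒ b_0 = 6 − 0 − 5 = 1; all invariant factors of ∂_1 are 1 so no torsion. So H_0 ≅ Z.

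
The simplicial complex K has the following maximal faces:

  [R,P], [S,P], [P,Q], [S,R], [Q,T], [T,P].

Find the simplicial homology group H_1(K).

Take the total order P < Q < R < S < T on the vertex set. Then K (dimension 1) consists of the simplices:

  0-simplices (5): P, Q, R, S, T
  1-simplices (6): PQ, PR, PS, PT, QT, RS

so the chain groups are C_0 ≅ Z^5, C_1 ≅ Z^6.

∂_1: C_1 → C_0 is given by ∂[p,q] = [q] − [p].
This gives a 5×6 integer matrix of rank 4; reducing to Smith normal form yields diagonal entries (1,1,1,1).

Computing H_k = (kernel of ∂_k) / (image of ∂_{k+1}):

  H_1: rank ker ∂_1 − rank ∂_2 = (6 − 4) − 0 = 2, and there is no ∂_2, so H_1 ≅ Z^2.

(K is a triangulation of a wedge of 2 circles.)

H_1 ≅ Z^2.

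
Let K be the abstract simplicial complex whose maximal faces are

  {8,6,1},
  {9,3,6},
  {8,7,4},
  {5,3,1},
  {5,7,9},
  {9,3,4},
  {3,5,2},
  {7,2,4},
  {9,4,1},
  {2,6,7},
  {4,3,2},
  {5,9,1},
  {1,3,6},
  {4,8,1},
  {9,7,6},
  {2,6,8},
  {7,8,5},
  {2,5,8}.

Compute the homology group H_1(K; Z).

H_1 = Z ⊕ Z/2.

Order the vertices as 1 < 2 < 3 < 4 < 5 < 6 < 7 < 8 < 9. Listing each simplex with vertices in this order, K has dimension 2 with simplices:

  0-simplices (9): [1], [2], [3], [4], [5], [6], [7], [8], [9]
  1-simplices (27): (27 of them)
  2-simplices (18): [1,3,5], [1,3,6], [1,4,8], [1,4,9], [1,5,9], [1,6,8], [2,3,4], [2,3,5], [2,4,7], [2,5,8], [2,6,7], [2,6,8], [3,4,9], [3,6,9], [4,7,8], [5,7,8], [5,7,9], [6,7,9]

Hence C_0 ≅ Z^9, C_1 ≅ Z^27, C_2 ≅ Z^18.

Boundary ∂_1: C_1 → C_0 is given by ∂[p,q] = [q] − [p]. For instance
  ∂[3,9] = [9] − [3].
The resulting 9×27 matrix has rank 8, and its Smith normal form has invariant factors (1,1,1,1,1,1,1,1).

Boundary ∂_2: C_2 → C_1 maps a triangle to the signed sum of its edges. For instance
  ∂[1,4,9] = [4,9] − [1,9] + [1,4],
  ∂[1,4,8] = [4,8] − [1,8] + [1,4].
The resulting 27×18 matrix has rank 18, and its Smith normal form has invariant factors (1,1,1,1,1,1,1,1,1,1,1,1,1,1,1,1,1,2).

Computing H_k = (kernel of ∂_k) / (image of ∂_{k+1}):

  H_1: rank ker ∂_1 − rank ∂_2 = (27 − 8) − 18 = 1, and ∂_2 has invariant factor 2 > 1, so H_1 = Z ⊕ Z/2.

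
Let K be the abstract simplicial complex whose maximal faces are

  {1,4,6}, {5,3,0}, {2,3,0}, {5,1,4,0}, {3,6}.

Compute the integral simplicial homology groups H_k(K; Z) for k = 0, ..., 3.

Order the vertices as 0 < 1 < 2 < 3 < 4 < 5 < 6. Listing each simplex with vertices in this order, K has dimension 3 with simplices:

  0-simplices (7): [0], [1], [2], [3], [4], [5], [6]
  1-simplices (13): [0,1], [0,2], [0,3], [0,4], [0,5], [1,4], [1,5], [1,6], [2,3], [3,5], [3,6], [4,5], [4,6]
  2-simplices (7): [0,1,4], [0,1,5], [0,2,3], [0,3,5], [0,4,5], [1,4,5], [1,4,6]
  3-simplices (1): [0,1,4,5]

giving chain groups C_0 ≅ Z^7, C_1 ≅ Z^13, C_2 ≅ Z^7, C_3 ≅ Z^1.

∂_1: C_1 → C_0 maps an edge to its endpoints' difference, ∂[p,q] = q − p. For instance
  ∂[4,5] = [5] − [4].
As a 7×13 matrix over Z this has rank 6, with invariant factors (1,1,1,1,1,1).

∂_2: C_2 → C_1 acts by ∂[p,q,r] = [q,r] − [p,r] + [p,q]. For instance
  ∂[0,3,5] = [3,5] − [0,5] + [0,3],
  ∂[0,2,3] = [2,3] − [0,3] + [0,2].
The 13×7 boundary matrix has rank 6 and Smith normal form diag(1,1,1,1,1,1).

Boundary ∂_3: C_3 → C_2 sends each 3-simplex σ to the alternating sum Σ_i (−1)^i (σ with its i-th vertex removed). For instance
  ∂[0,1,4,5] = [1,4,5] − [0,4,5] + [0,1,5] − [0,1,4].
The 7×1 boundary matrix has rank 1 and Smith normal form diag(1).

Reading off H_k = ker ∂_k / im ∂_{k+1}:

  H_0: rank C_0 − rank ∂_1 = 7 − 6 = 1, and the invariant factors of ∂_1 are all 1, so H_0 = Z.
  H_1: rank ker ∂_1 − rank ∂_2 = (13 − 6) − 6 = 1, and the invariant factors of ∂_2 are all 1, so H_1 = Z.
  H_2: rank ker ∂_2 − rank ∂_3 = (7 − 6) − 1 = 0, and the invariant factors of ∂_3 are all 1, so H_2 = 0.
  H_3: rank ker ∂_3 − rank ∂_4 = (1 − 1) − 0 = 0, and there is no ∂_4, so H_3 = 0.

H_0 ≅ Z,  H_1 ≅ Z,  H_2 = 0,  H_3 = 0.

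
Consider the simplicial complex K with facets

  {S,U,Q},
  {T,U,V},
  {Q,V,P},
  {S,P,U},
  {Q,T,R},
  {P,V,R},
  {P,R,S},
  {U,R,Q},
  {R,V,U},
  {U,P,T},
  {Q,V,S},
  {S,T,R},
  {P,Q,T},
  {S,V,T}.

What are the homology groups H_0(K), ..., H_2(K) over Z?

H_0 = Z,  H_1 = Z^2,  H_2 = Z.

Take the total order P < Q < R < S < T < U < V on the vertex set. Then K (dimension 2) consists of the simplices:

  0-simplices (7): P, Q, R, S, T, U, V
  1-simplices (21): PQ, PR, PS, PT, PU, PV, QR, QS, QT, QU, QV, RS, RT, RU, RV, ST, SU, SV, TU, TV, UV
  2-simplices (14): PQT, PQV, PRS, PRV, PSU, PTU, QRT, QRU, QSU, QSV, RST, RUV, STV, TUV

so the chain groups are C_0 ≅ Z^7, C_1 ≅ Z^21, C_2 ≅ Z^14.

The boundary map ∂_1: C_1 → C_0 is given by ∂[p,q] = [q] − [p].
The 7×21 boundary matrix has rank 6 and Smith normal form diag(1,1,1,1,1,1).

The boundary map ∂_2: C_2 → C_1 sends each 2-simplex [p,q,r] to [q,r] − [p,r] + [p,q]. For instance
  ∂QRU = RU − QU + QR,
  ∂RST = ST − RT + RS.
As a 21×14 matrix over Z this has rank 13, with invariant factors (1,1,1,1,1,1,1,1,1,1,1,1,1).

Computing H_k = (kernel of ∂_k) / (image of ∂_{k+1}):

  H_0: rank C_0 − rank ∂_1 = 7 − 6 = 1, and the invariant factors of ∂_1 are all 1, so H_0 ≅ Z.
  H_1: rank ker ∂_1 − rank ∂_2 = (21 − 6) − 13 = 2, and the invariant factors of ∂_2 are all 1, so H_1 ≅ Z^2.
  H_2: rank ker ∂_2 − rank ∂_3 = (14 − 13) − 0 = 1, and there is no ∂_3, so H_2 ≅ Z.

(K is a triangulation of the torus T^2.)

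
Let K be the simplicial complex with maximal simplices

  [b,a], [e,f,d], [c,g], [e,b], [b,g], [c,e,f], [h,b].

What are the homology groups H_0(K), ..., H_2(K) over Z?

H_0 = Z,  H_1 = Z,  H_2 = 0.

We work with the vertex ordering a < b < c < d < e < f < g < h. The simplices of K, each written with vertices in increasing order, are:

  0-simplices (8): a, b, c, d, e, f, g, h
  1-simplices (10): ab, be, bg, bh, ce, cf, cg, de, df, ef
  2-simplices (2): cef, def

giving chain groups C_0 ≅ Z^8, C_1 ≅ Z^10, C_2 ≅ Z^2.

∂_1: C_1 → C_0 is given by ∂[p,q] = [q] − [p].
The 8×10 boundary matrix has rank 7 and Smith normal form diag(1,1,1,1,1,1,1).

∂_2: C_2 → C_1 acts by ∂[p,q,r] = [q,r] − [p,r] + [p,q]. For instance
  ∂cef = ef − cf + ce,
  ∂def = ef − df + de.
This gives a 10×2 integer matrix of rank 2; reducing to Smith normal form yields diagonal entries (1,1).

From H_k ≅ ker(∂_k) / im(∂_{k+1}) we obtain:

  H_0: rank C_0 − rank ∂_1 = 8 − 7 = 1, and the invariant factors of ∂_1 are all 1, so H_0 = Z.
  H_1: rank ker ∂_1 − rank ∂_2 = (10 − 7) − 2 = 1, and the invariant factors of ∂_2 are all 1, so H_1 = Z.
  H_2: rank ker ∂_2 − rank ∂_3 = (2 − 2) − 0 = 0, and there is no ∂_3, so H_2 = 0.

As a check, the Euler characteristic is 8 − 10 + 2 = 0, which agrees with 1 − 1 + 0 = 0.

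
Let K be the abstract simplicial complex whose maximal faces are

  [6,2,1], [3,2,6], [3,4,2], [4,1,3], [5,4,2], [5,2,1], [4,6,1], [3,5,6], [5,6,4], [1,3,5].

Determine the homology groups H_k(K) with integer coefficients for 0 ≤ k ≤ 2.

H_0 = Z,  H_1 = Z/2,  H_2 = 0.

Order the vertices as 1 < 2 < 3 < 4 < 5 < 6. Listing each simplex with vertices in this order, K has dimension 2 with simplices:

  0-simplices (6): [1], [2], [3], [4], [5], [6]
  1-simplices (15): [1,2], [1,3], [1,4], [1,5], [1,6], [2,3], [2,4], [2,5], [2,6], [3,4], [3,5], [3,6], [4,5], [4,6], [5,6]
  2-simplices (10): [1,2,5], [1,2,6], [1,3,4], [1,3,5], [1,4,6], [2,3,4], [2,3,6], [2,4,5], [3,5,6], [4,5,6]

so the chain groups are C_0 ≅ Z^6, C_1 ≅ Z^15, C_2 ≅ Z^10.

Boundary ∂_1: C_1 → C_0 maps an edge to its endpoints' difference, ∂[p,q] = q − p. For instance
  ∂[3,6] = [6] − [3].
This gives a 6×15 integer matrix of rank 5; reducing to Smith normal form yields diagonal entries (1,1,1,1,1).

The boundary map ∂_2: C_2 → C_1 maps a triangle to the signed sum of its edges. For instance
  ∂[1,2,6] = [2,6] − [1,6] + [1,2],
  ∂[2,4,5] = [4,5] − [2,5] + [2,4].
As a 15×10 matrix over Z this has rank 10, with invariant factors (1,1,1,1,1,1,1,1,1,2).

Computing H_k = (kernel of ∂_k) / (image of ∂_{k+1}):

  H_0: rank C_0 − rank ∂_1 = 6 − 5 = 1, and the invariant factors of ∂_1 are all 1, so H_0 = Z.
  H_1: rank ker ∂_1 − rank ∂_2 = (15 − 5) − 10 = 0, and ∂_2 has invariant factor 2 > 1, so H_1 = Z/2.
  H_2: rank ker ∂_2 − rank ∂_3 = (10 − 10) − 0 = 0, and there is no ∂_3, so H_2 = 0.

As a check, the Euler characteristic is 6 − 15 + 10 = 1, which agrees with 1 − 0 + 0 = 1.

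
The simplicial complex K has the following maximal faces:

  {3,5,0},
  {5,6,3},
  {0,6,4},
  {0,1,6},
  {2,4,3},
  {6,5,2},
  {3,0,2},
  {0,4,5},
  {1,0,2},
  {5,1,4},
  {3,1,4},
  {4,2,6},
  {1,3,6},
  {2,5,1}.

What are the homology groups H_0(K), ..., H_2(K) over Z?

H_0 = Z,  H_1 = Z^2,  H_2 = Z.

We work with the vertex ordering 0 < 1 < 2 < 3 < 4 < 5 < 6. The simplices of K, each written with vertices in increasing order, are:

  0-simplices (7): [0], [1], [2], [3], [4], [5], [6]
  1-simplices (21): [0,1], [0,2], [0,3], [0,4], [0,5], [0,6], [1,2], [1,3], [1,4], [1,5], [1,6], [2,3], [2,4], [2,5], [2,6], [3,4], [3,5], [3,6], [4,5], [4,6], [5,6]
  2-simplices (14): [0,1,2], [0,1,6], [0,2,3], [0,3,5], [0,4,5], [0,4,6], [1,2,5], [1,3,4], [1,3,6], [1,4,5], [2,3,4], [2,4,6], [2,5,6], [3,5,6]

Hence C_0 ≅ Z^7, C_1 ≅ Z^21, C_2 ≅ Z^14.

∂_1: C_1 → C_0 is given by ∂[p,q] = [q] − [p]. For instance
  ∂[0,4] = [4] − [0].
This gives a 7×21 integer matrix of rank 6; reducing to Smith normal form yields diagonal entries (1,1,1,1,1,1).

The boundary map ∂_2: C_2 → C_1 acts by ∂[p,q,r] = [q,r] − [p,r] + [p,q]. For instance
  ∂[2,5,6] = [5,6] − [2,6] + [2,5],
  ∂[0,4,5] = [4,5] − [0,5] + [0,4].
The resulting 21×14 matrix has rank 13, and its Smith normal form has invariant factors (1,1,1,1,1,1,1,1,1,1,1,1,1).

Now H_k = ker ∂_k / im ∂_{k+1}, so:

  H_0: rank C_0 − rank ∂_1 = 7 − 6 = 1, and the invariant factors of ∂_1 are all 1, so H_0 ≅ Z.
  H_1: rank ker ∂_1 − rank ∂_2 = (21 − 6) − 13 = 2, and the invariant factors of ∂_2 are all 1, so H_1 ≅ Z^2.
  H_2: rank ker ∂_2 − rank ∂_3 = (14 − 13) − 0 = 1, and there is no ∂_3, so H_2 ≅ Z.

As a check, the Euler characteristic is 7 − 21 + 14 = 0, which agrees with 1 − 2 + 1 = 0.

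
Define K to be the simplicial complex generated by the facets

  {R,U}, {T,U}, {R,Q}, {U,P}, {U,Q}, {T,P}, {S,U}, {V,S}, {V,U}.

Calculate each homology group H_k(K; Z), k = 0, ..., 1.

H_0 = Z,  H_1 = Z^3.

Take the total order P < Q < R < S < T < U < V on the vertex set. Then K (dimension 1) consists of the simplices:

  0-simplices (7): P, Q, R, S, T, U, V
  1-simplices (9): PT, PU, QR, QU, RU, SU, SV, TU, UV

Hence C_0 ≅ Z^7, C_1 ≅ Z^9.

∂_1: C_1 → C_0 is given by ∂[p,q] = [q] − [p]. For instance
  ∂RU = U − R.
This gives a 7×9 integer matrix of rank 6; reducing to Smith normal form yields diagonal entries (1,1,1,1,1,1).

From H_k ≅ ker(∂_k) / im(∂_{k+1}) we obtain:

  H_0: rank C_0 − rank ∂_1 = 7 − 6 = 1, and the invariant factors of ∂_1 are all 1, so H_0 = Z.
  H_1: rank ker ∂_1 − rank ∂_2 = (9 − 6) − 0 = 3, and there is no ∂_2, so H_1 = Z^3.

As a check, the Euler characteristic is 7 − 9 = -2, which agrees with 1 − 3 = -2.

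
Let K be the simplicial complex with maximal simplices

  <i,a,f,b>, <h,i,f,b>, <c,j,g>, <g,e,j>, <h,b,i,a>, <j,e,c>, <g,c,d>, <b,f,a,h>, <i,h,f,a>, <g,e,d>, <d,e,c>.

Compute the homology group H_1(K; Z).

H_1 ≅ 0.

Take the total order a < b < c < d < e < f < g < h < i < j on the vertex set. Then K (dimension 3) consists of the simplices:

  0-simplices (10): a, b, c, d, e, f, g, h, i, j
  1-simplices (19): ab, af, ah, ai, bf, bh, bi, cd, ce, cg, cj, de, dg, eg, ej, fh, fi, gj, hi
  2-simplices (16): abf, abh, abi, afh, afi, ahi, bfh, bfi, bhi, cde, cdg, cej, cgj, deg, egj, fhi
  3-simplices (5): abfh, abfi, abhi, afhi, bfhi

giving chain groups C_0 ≅ Z^10, C_1 ≅ Z^19, C_2 ≅ Z^16, C_3 ≅ Z^5.

The boundary map ∂_1: C_1 → C_0 sends each edge [p,q] (with p < q) to q − p. For instance
  ∂fh = h − f.
As a 10×19 matrix over Z this has rank 8, with invariant factors (1,1,1,1,1,1,1,1).

Boundary ∂_2: C_2 → C_1 acts by ∂[p,q,r] = [q,r] − [p,r] + [p,q]. For instance
  ∂cdg = dg − cg + cd,
  ∂afh = fh − ah + af.
As a 19×16 matrix over Z this has rank 11, with invariant factors (1,1,1,1,1,1,1,1,1,1,1).

Boundary ∂_3: C_3 → C_2 sends each 3-simplex σ to the alternating sum Σ_i (−1)^i (σ with its i-th vertex removed). For instance
  ∂afhi = fhi − ahi + afi − afh,
  ∂abhi = bhi − ahi + abi − abh.
This gives a 16×5 integer matrix of rank 4; reducing to Smith normal form yields diagonal entries (1,1,1,1).

Now H_k = ker ∂_k / im ∂_{k+1}, so:

  H_1: rank ker ∂_1 − rank ∂_2 = (19 − 8) − 11 = 0, and the invariant factors of ∂_2 are all 1, so H_1 ≅ 0.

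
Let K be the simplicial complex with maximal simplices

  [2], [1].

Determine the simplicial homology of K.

H_0 = Z^2.

We work with the vertex ordering 1 < 2. The simplices of K, each written with vertices in increasing order, are:

  0-simplices (2): [1], [2]

giving chain groups C_0 ≅ Z^2.

From H_k ≅ ker(∂_k) / im(∂_{k+1}) we obtain:

  H_0: rank C_0 − rank ∂_1 = 2 − 0 = 2, and there is no ∂_1, so H_0 ≅ Z^2.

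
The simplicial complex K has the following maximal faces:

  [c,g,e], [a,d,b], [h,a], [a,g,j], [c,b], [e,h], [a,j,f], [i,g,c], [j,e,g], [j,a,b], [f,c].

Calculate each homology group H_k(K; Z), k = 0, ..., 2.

H_0 ≅ Z,  H_1 ≅ Z^3,  H_2 = 0.

Fix the vertex order a < b < c < d < e < f < g < h < i < j and write every simplex with vertices in increasing order. Then dim K = 2 and the simplices of K are:

  0-simplices (10): a, b, c, d, e, f, g, h, i, j
  1-simplices (19): ab, ad, af, ag, ah, aj, bc, bd, bj, ce, cf, cg, ci, eg, eh, ej, fj, gi, gj
  2-simplices (7): abd, abj, afj, agj, ceg, cgi, egj

giving chain groups C_0 ≅ Z^10, C_1 ≅ Z^19, C_2 ≅ Z^7.

∂_1: C_1 → C_0 sends each edge [p,q] (with p < q) to q − p.
The resulting 10×19 matrix has rank 9, and its Smith normal form has invariant factors (1,1,1,1,1,1,1,1,1).

The boundary map ∂_2: C_2 → C_1 sends each 2-simplex [p,q,r] to [q,r] − [p,r] + [p,q]. For instance
  ∂cgi = gi − ci + cg,
  ∂abd = bd − ad + ab.
The 19×7 boundary matrix has rank 7 and Smith normal form diag(1,1,1,1,1,1,1).

Now H_k = ker ∂_k / im ∂_{k+1}, so:

  H_0: rank C_0 − rank ∂_1 = 10 − 9 = 1, and the invariant factors of ∂_1 are all 1, so H_0 ≅ Z.
  H_1: rank ker ∂_1 − rank ∂_2 = (19 − 9) − 7 = 3, and the invariant factors of ∂_2 are all 1, so H_1 ≅ Z^3.
  H_2: rank ker ∂_2 − rank ∂_3 = (7 − 7) − 0 = 0, and there is no ∂_3, so H_2 ≅ 0.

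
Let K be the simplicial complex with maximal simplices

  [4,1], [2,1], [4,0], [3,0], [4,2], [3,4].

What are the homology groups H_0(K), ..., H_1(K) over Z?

Fix the vertex order 0 < 1 < 2 < 3 < 4 and write every simplex with vertices in increasing order. Then dim K = 1 and the simplices of K are:

  0-simplices (5): [0], [1], [2], [3], [4]
  1-simplices (6): [0,3], [0,4], [1,2], [1,4], [2,4], [3,4]

so the chain groups are C_0 ≅ Z^5, C_1 ≅ Z^6.

Boundary ∂_1: C_1 → C_0 maps an edge to its endpoints' difference, ∂[p,q] = q − p.
This gives a 5×6 integer matrix of rank 4; reducing to Smith normal form yields diagonal entries (1,1,1,1).

Reading off H_k = ker ∂_k / im ∂_{k+1}:

  H_0: rank C_0 − rank ∂_1 = 5 − 4 = 1, and the invariant factors of ∂_1 are all 1, so H_0 = Z.
  H_1: rank ker ∂_1 − rank ∂_2 = (6 − 4) − 0 = 2, and there is no ∂_2, so H_1 = Z^2.

As a check, the Euler characteristic is 5 − 6 = -1, which agrees with 1 − 2 = -1.

H_0 ≅ Z,  H_1 ≅ Z^2.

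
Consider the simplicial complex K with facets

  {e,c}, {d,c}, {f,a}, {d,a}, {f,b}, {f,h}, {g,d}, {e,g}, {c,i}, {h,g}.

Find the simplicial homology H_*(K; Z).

H_0 = Z,  H_1 = Z^2.

Fix the vertex order a < b < c < d < e < f < g < h < i and write every simplex with vertices in increasing order. Then dim K = 1 and the simplices of K are:

  0-simplices (9): a, b, c, d, e, f, g, h, i
  1-simplices (10): ad, af, bf, cd, ce, ci, dg, eg, fh, gh

so the chain groups are C_0 ≅ Z^9, C_1 ≅ Z^10.

The boundary map ∂_1: C_1 → C_0 is given by ∂[p,q] = [q] − [p]. For instance
  ∂gh = h − g.
As a 9×10 matrix over Z this has rank 8, with invariant factors (1,1,1,1,1,1,1,1).

From H_k ≅ ker(∂_k) / im(∂_{k+1}) we obtain:

  H_0: rank C_0 − rank ∂_1 = 9 − 8 = 1, and the invariant factors of ∂_1 are all 1, so H_0 ≅ Z.
  H_1: rank ker ∂_1 − rank ∂_2 = (10 − 8) − 0 = 2, and there is no ∂_2, so H_1 ≅ Z^2.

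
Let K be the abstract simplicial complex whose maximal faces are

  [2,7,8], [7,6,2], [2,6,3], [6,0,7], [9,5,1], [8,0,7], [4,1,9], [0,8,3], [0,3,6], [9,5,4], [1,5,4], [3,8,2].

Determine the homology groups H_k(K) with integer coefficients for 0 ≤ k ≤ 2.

Order the vertices as 0 < 1 < 2 < 3 < 4 < 5 < 6 < 7 < 8 < 9. Listing each simplex with vertices in this order, K has dimension 2 with simplices:

  0-simplices (10): [0], [1], [2], [3], [4], [5], [6], [7], [8], [9]
  1-simplices (18): [0,3], [0,6], [0,7], [0,8], [1,4], [1,5], [1,9], [2,3], [2,6], [2,7], [2,8], [3,6], [3,8], [4,5], [4,9], [5,9], [6,7], [7,8]
  2-simplices (12): [0,3,6], [0,3,8], [0,6,7], [0,7,8], [1,4,5], [1,4,9], [1,5,9], [2,3,6], [2,3,8], [2,6,7], [2,7,8], [4,5,9]

giving chain groups C_0 ≅ Z^10, C_1 ≅ Z^18, C_2 ≅ Z^12.

∂_1: C_1 → C_0 maps an edge to its endpoints' difference, ∂[p,q] = q − p.
This gives a 10×18 integer matrix of rank 8; reducing to Smith normal form yields diagonal entries (1,1,1,1,1,1,1,1).

The boundary map ∂_2: C_2 → C_1 acts by ∂[p,q,r] = [q,r] − [p,r] + [p,q]. For instance
  ∂[2,6,7] = [6,7] − [2,7] + [2,6],
  ∂[0,6,7] = [6,7] − [0,7] + [0,6].
This gives a 18×12 integer matrix of rank 10; reducing to Smith normal form yields diagonal entries (1,1,1,1,1,1,1,1,1,1).

Computing H_k = (kernel of ∂_k) / (image of ∂_{k+1}):

  H_0: rank C_0 − rank ∂_1 = 10 − 8 = 2, and the invariant factors of ∂_1 are all 1, so H_0 = Z^2.
  H_1: rank ker ∂_1 − rank ∂_2 = (18 − 8) − 10 = 0, and the invariant factors of ∂_2 are all 1, so H_1 = 0.
  H_2: rank ker ∂_2 − rank ∂_3 = (12 − 10) − 0 = 2, and there is no ∂_3, so H_2 = Z^2.

(K is a triangulation of the disjoint union of the 2-sphere S^2 and the 2-sphere S^2.)

H_0 = Z^2,  H_1 = 0,  H_2 = Z^2.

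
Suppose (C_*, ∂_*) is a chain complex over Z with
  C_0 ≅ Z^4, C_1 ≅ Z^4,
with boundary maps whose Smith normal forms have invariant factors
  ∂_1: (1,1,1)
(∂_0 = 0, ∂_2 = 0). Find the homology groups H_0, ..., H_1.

H_0: b_0 = 4 − 0 − 3 = 1; torsion from ∂_1 factors > 1: none. So H_0 = Z.
H_1: b_1 = 4 − 3 − 0 = 1; torsion from ∂_2 factors > 1: none. So H_1 = Z.

H_0 = Z,  H_1 = Z.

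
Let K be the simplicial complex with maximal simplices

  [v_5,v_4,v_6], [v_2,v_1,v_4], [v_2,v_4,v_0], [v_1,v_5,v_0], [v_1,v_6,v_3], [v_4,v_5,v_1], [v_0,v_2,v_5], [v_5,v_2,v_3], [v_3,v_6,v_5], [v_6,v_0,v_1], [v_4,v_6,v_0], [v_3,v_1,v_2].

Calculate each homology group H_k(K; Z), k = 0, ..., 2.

H_0 = Z,  H_1 = Z/2Z,  H_2 = 0.

We work with the vertex ordering v_0 < v_1 < v_2 < v_3 < v_4 < v_5 < v_6. The simplices of K, each written with vertices in increasing order, are:

  0-simplices (7): [v_0], [v_1], [v_2], [v_3], [v_4], [v_5], [v_6]
  1-simplices (18): (18 of them)
  2-simplices (12): (12 of them)

Hence C_0 ≅ Z^7, C_1 ≅ Z^18, C_2 ≅ Z^12.

∂_1: C_1 → C_0 maps an edge to its endpoints' difference, ∂[p,q] = q − p. For instance
  ∂[v_3,v_5] = [v_5] − [v_3].
As a 7×18 matrix over Z this has rank 6, with invariant factors (1,1,1,1,1,1).

Boundary ∂_2: C_2 → C_1 acts by ∂[p,q,r] = [q,r] − [p,r] + [p,q]. For instance
  ∂[v_1,v_3,v_6] = [v_3,v_6] − [v_1,v_6] + [v_1,v_3],
  ∂[v_1,v_4,v_5] = [v_4,v_5] − [v_1,v_5] + [v_1,v_4].
The resulting 18×12 matrix has rank 12, and its Smith normal form has invariant factors (1,1,1,1,1,1,1,1,1,1,1,2).

From H_k ≅ ker(∂_k) / im(∂_{k+1}) we obtain:

  H_0: rank C_0 − rank ∂_1 = 7 − 6 = 1, and the invariant factors of ∂_1 are all 1, so H_0 = Z.
  H_1: rank ker ∂_1 − rank ∂_2 = (18 − 6) − 12 = 0, and ∂_2 has invariant factor 2 > 1, so H_1 = Z/2Z.
  H_2: rank ker ∂_2 − rank ∂_3 = (12 − 12) − 0 = 0, and there is no ∂_3, so H_2 = 0.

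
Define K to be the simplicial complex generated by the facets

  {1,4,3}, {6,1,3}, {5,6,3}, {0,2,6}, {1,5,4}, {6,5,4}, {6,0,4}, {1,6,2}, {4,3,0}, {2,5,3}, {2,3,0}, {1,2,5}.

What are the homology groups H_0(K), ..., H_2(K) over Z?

We work with the vertex ordering 0 < 1 < 2 < 3 < 4 < 5 < 6. The simplices of K, each written with vertices in increasing order, are:

  0-simplices (7): [0], [1], [2], [3], [4], [5], [6]
  1-simplices (18): [0,2], [0,3], [0,4], [0,6], [1,2], [1,3], [1,4], [1,5], [1,6], [2,3], [2,5], [2,6], [3,4], [3,5], [3,6], [4,5], [4,6], [5,6]
  2-simplices (12): [0,2,3], [0,2,6], [0,3,4], [0,4,6], [1,2,5], [1,2,6], [1,3,4], [1,3,6], [1,4,5], [2,3,5], [3,5,6], [4,5,6]

so the chain groups are C_0 ≅ Z^7, C_1 ≅ Z^18, C_2 ≅ Z^12.

∂_1: C_1 → C_0 maps an edge to its endpoints' difference, ∂[p,q] = q − p. For instance
  ∂[2,5] = [5] − [2].
The resulting 7×18 matrix has rank 6, and its Smith normal form has invariant factors (1,1,1,1,1,1).

The boundary map ∂_2: C_2 → C_1 acts by ∂[p,q,r] = [q,r] − [p,r] + [p,q]. For instance
  ∂[1,2,6] = [2,6] − [1,6] + [1,2],
  ∂[1,2,5] = [2,5] − [1,5] + [1,2].
The 18×12 boundary matrix has rank 12 and Smith normal form diag(1,1,1,1,1,1,1,1,1,1,1,2).

Reading off H_k = ker ∂_k / im ∂_{k+1}:

  H_0: rank C_0 − rank ∂_1 = 7 − 6 = 1, and the invariant factors of ∂_1 are all 1, so H_0 = Z.
  H_1: rank ker ∂_1 − rank ∂_2 = (18 − 6) − 12 = 0, and ∂_2 has invariant factor 2 > 1, so H_1 = Z/2.
  H_2: rank ker ∂_2 − rank ∂_3 = (12 − 12) − 0 = 0, and there is no ∂_3, so H_2 = 0.

H_0 ≅ Z,  H_1 ≅ Z/2,  H_2 = 0.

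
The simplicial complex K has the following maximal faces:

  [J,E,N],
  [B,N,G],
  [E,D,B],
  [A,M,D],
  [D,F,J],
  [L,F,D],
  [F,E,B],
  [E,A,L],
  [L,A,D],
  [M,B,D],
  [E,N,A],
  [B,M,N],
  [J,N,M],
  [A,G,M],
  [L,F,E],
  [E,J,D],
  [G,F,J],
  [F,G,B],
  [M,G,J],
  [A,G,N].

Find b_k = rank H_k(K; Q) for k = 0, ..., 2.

Order the vertices as A < B < D < E < F < G < J < L < M < N. Listing each simplex with vertices in this order, K has dimension 2 with simplices:

  0-simplices (10): A, B, D, E, F, G, J, L, M, N
  1-simplices (30): AD, AE, AG, AL, AM, AN, BD, BE, BF, BG, BM, BN, DE, DF, DJ, DL, DM, EF, EJ, EL, EN, FG, FJ, FL, GJ, GM, GN, JM, JN, MN
  2-simplices (20): ADL, ADM, AEL, AEN, AGM, AGN, BDE, BDM, BEF, BFG, BGN, BMN, DEJ, DFJ, DFL, EFL, EJN, FGJ, GJM, JMN

giving chain groups C_0 ≅ Z^10, C_1 ≅ Z^30, C_2 ≅ Z^20.

Boundary ∂_1: C_1 → C_0 is given by ∂[p,q] = [q] − [p].
This gives a 10×30 integer matrix of rank 9; reducing to Smith normal form yields diagonal entries (1,1,1,1,1,1,1,1,1).

The boundary map ∂_2: C_2 → C_1 sends each 2-simplex [p,q,r] to [q,r] − [p,r] + [p,q]. For instance
  ∂ADM = DM − AM + AD,
  ∂DEJ = EJ − DJ + DE.
As a 30×20 matrix over Z this has rank 20, with invariant factors (1,1,1,1,1,1,1,1,1,1,1,1,1,1,1,1,1,1,1,2).

From H_k ≅ ker(∂_k) / im(∂_{k+1}) we obtain:

  H_0: rank C_0 − rank ∂_1 = 10 − 9 = 1, and the invariant factors of ∂_1 are all 1, so H_0 ≅ Z.
  H_1: rank ker ∂_1 − rank ∂_2 = (30 − 9) − 20 = 1, and ∂_2 has invariant factor 2 > 1, so H_1 ≅ Z × Z/2.
  H_2: rank ker ∂_2 − rank ∂_3 = (20 − 20) − 0 = 0, and there is no ∂_3, so H_2 ≅ 0.

Hence the Betti numbers are b_0 = 1, b_1 = 1, b_2 = 0.

b_0 = 1, b_1 = 1, b_2 = 0.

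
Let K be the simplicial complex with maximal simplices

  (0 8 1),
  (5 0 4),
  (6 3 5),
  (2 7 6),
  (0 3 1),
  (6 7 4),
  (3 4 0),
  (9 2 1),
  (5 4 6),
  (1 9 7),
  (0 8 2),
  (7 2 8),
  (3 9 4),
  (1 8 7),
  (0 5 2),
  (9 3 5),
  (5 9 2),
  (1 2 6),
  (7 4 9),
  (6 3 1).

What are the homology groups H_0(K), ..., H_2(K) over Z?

H_0 = Z,  H_1 = Z ⊕ Z/2,  H_2 = 0.

Order the vertices as 0 < 1 < 2 < 3 < 4 < 5 < 6 < 7 < 8 < 9. Listing each simplex with vertices in this order, K has dimension 2 with simplices:

  0-simplices (10): [0], [1], [2], [3], [4], [5], [6], [7], [8], [9]
  1-simplices (30): (30 of them)
  2-simplices (20): (20 of them)

Hence C_0 ≅ Z^10, C_1 ≅ Z^30, C_2 ≅ Z^20.

∂_1: C_1 → C_0 sends each edge [p,q] (with p < q) to q − p. For instance
  ∂[0,8] = [8] − [0].
The resulting 10×30 matrix has rank 9, and its Smith normal form has invariant factors (1,1,1,1,1,1,1,1,1).

∂_2: C_2 → C_1 sends each 2-simplex [p,q,r] to [q,r] − [p,r] + [p,q]. For instance
  ∂[0,4,5] = [4,5] − [0,5] + [0,4],
  ∂[2,6,7] = [6,7] − [2,7] + [2,6].
This gives a 30×20 integer matrix of rank 20; reducing to Smith normal form yields diagonal entries (1,1,1,1,1,1,1,1,1,1,1,1,1,1,1,1,1,1,1,2).

Computing H_k = (kernel of ∂_k) / (image of ∂_{k+1}):

  H_0: rank C_0 − rank ∂_1 = 10 − 9 = 1, and the invariant factors of ∂_1 are all 1, so H_0 ≅ Z.
  H_1: rank ker ∂_1 − rank ∂_2 = (30 − 9) − 20 = 1, and ∂_2 has invariant factor 2 > 1, so H_1 ≅ Z ⊕ Z/2.
  H_2: rank ker ∂_2 − rank ∂_3 = (20 − 20) − 0 = 0, and there is no ∂_3, so H_2 ≅ 0.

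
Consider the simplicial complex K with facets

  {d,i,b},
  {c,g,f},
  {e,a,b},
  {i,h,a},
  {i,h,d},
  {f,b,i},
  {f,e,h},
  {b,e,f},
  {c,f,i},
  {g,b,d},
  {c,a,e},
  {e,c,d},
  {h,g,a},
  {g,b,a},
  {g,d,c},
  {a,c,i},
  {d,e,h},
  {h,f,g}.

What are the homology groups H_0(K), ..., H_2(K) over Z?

H_0 ≅ Z,  H_1 ≅ Z^2,  H_2 ≅ Z.

Order the vertices as a < b < c < d < e < f < g < h < i. Listing each simplex with vertices in this order, K has dimension 2 with simplices:

  0-simplices (9): a, b, c, d, e, f, g, h, i
  1-simplices (27): ab, ac, ae, ag, ah, ai, bd, be, bf, bg, bi, cd, ce, cf, cg, ci, de, dg, dh, di, ef, eh, fg, fh, fi, gh, hi
  2-simplices (18): abe, abg, ace, aci, agh, ahi, bdg, bdi, bef, bfi, cde, cdg, cfg, cfi, deh, dhi, efh, fgh

giving chain groups C_0 ≅ Z^9, C_1 ≅ Z^27, C_2 ≅ Z^18.

∂_1: C_1 → C_0 maps an edge to its endpoints' difference, ∂[p,q] = q − p. For instance
  ∂bf = f − b.
This gives a 9×27 integer matrix of rank 8; reducing to Smith normal form yields diagonal entries (1,1,1,1,1,1,1,1).

∂_2: C_2 → C_1 maps a triangle to the signed sum of its edges. For instance
  ∂cfg = fg − cg + cf,
  ∂deh = eh − dh + de.
This gives a 27×18 integer matrix of rank 17; reducing to Smith normal form yields diagonal entries (1,1,1,1,1,1,1,1,1,1,1,1,1,1,1,1,1).

Computing H_k = (kernel of ∂_k) / (image of ∂_{k+1}):

  H_0: rank C_0 − rank ∂_1 = 9 − 8 = 1, and the invariant factors of ∂_1 are all 1, so H_0 ≅ Z.
  H_1: rank ker ∂_1 − rank ∂_2 = (27 − 8) − 17 = 2, and the invariant factors of ∂_2 are all 1, so H_1 ≅ Z^2.
  H_2: rank ker ∂_2 − rank ∂_3 = (18 − 17) − 0 = 1, and there is no ∂_3, so H_2 ≅ Z.

(K is a triangulation of the torus T^2.)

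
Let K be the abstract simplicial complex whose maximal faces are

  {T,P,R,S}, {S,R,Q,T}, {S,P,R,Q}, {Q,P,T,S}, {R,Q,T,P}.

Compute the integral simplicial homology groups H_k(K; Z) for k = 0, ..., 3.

Fix the vertex order P < Q < R < S < T and write every simplex with vertices in increasing order. Then dim K = 3 and the simplices of K are:

  0-simplices (5): P, Q, R, S, T
  1-simplices (10): PQ, PR, PS, PT, QR, QS, QT, RS, RT, ST
  2-simplices (10): PQR, PQS, PQT, PRS, PRT, PST, QRS, QRT, QST, RST
  3-simplices (5): PQRS, PQRT, PQST, PRST, QRST

so the chain groups are C_0 ≅ Z^5, C_1 ≅ Z^10, C_2 ≅ Z^10, C_3 ≅ Z^5.

∂_1: C_1 → C_0 maps an edge to its endpoints' difference, ∂[p,q] = q − p. For instance
  ∂QT = T − Q.
The 5×10 boundary matrix has rank 4 and Smith normal form diag(1,1,1,1).

∂_2: C_2 → C_1 sends each 2-simplex [p,q,r] to [q,r] − [p,r] + [p,q]. For instance
  ∂PQR = QR − PR + PQ,
  ∂RST = ST − RT + RS.
The 10×10 boundary matrix has rank 6 and Smith normal form diag(1,1,1,1,1,1).

∂_3: C_3 → C_2 sends each 3-simplex σ to the alternating sum Σ_i (−1)^i (σ with its i-th vertex removed). For instance
  ∂PQST = QST − PST + PQT − PQS,
  ∂PRST = RST − PST + PRT − PRS.
As a 10×5 matrix over Z this has rank 4, with invariant factors (1,1,1,1).

Reading off H_k = ker ∂_k / im ∂_{k+1}:

  H_0: rank C_0 − rank ∂_1 = 5 − 4 = 1, and the invariant factors of ∂_1 are all 1, so H_0 = Z.
  H_1: rank ker ∂_1 − rank ∂_2 = (10 − 4) − 6 = 0, and the invariant factors of ∂_2 are all 1, so H_1 = 0.
  H_2: rank ker ∂_2 − rank ∂_3 = (10 − 6) − 4 = 0, and the invariant factors of ∂_3 are all 1, so H_2 = 0.
  H_3: rank ker ∂_3 − rank ∂_4 = (5 − 4) − 0 = 1, and there is no ∂_4, so H_3 = Z.

H_0 ≅ Z,  H_1 = 0,  H_2 = 0,  H_3 ≅ Z.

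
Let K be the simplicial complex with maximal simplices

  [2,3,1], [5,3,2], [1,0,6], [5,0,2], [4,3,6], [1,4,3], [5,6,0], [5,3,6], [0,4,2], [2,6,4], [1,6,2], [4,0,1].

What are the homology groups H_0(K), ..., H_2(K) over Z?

We work with the vertex ordering 0 < 1 < 2 < 3 < 4 < 5 < 6. The simplices of K, each written with vertices in increasing order, are:

  0-simplices (7): [0], [1], [2], [3], [4], [5], [6]
  1-simplices (18): [0,1], [0,2], [0,4], [0,5], [0,6], [1,2], [1,3], [1,4], [1,6], [2,3], [2,4], [2,5], [2,6], [3,4], [3,5], [3,6], [4,6], [5,6]
  2-simplices (12): [0,1,4], [0,1,6], [0,2,4], [0,2,5], [0,5,6], [1,2,3], [1,2,6], [1,3,4], [2,3,5], [2,4,6], [3,4,6], [3,5,6]

giving chain groups C_0 ≅ Z^7, C_1 ≅ Z^18, C_2 ≅ Z^12.

Boundary ∂_1: C_1 → C_0 maps an edge to its endpoints' difference, ∂[p,q] = q − p. For instance
  ∂[2,4] = [4] − [2].
This gives a 7×18 integer matrix of rank 6; reducing to Smith normal form yields diagonal entries (1,1,1,1,1,1).

The boundary map ∂_2: C_2 → C_1 acts by ∂[p,q,r] = [q,r] − [p,r] + [p,q]. For instance
  ∂[2,4,6] = [4,6] − [2,6] + [2,4],
  ∂[0,2,5] = [2,5] − [0,5] + [0,2].
The 18×12 boundary matrix has rank 12 and Smith normal form diag(1,1,1,1,1,1,1,1,1,1,1,2).

Now H_k = ker ∂_k / im ∂_{k+1}, so:

  H_0: rank C_0 − rank ∂_1 = 7 − 6 = 1, and the invariant factors of ∂_1 are all 1, so H_0 = Z.
  H_1: rank ker ∂_1 − rank ∂_2 = (18 − 6) − 12 = 0, and ∂_2 has invariant factor 2 > 1, so H_1 = Z/2.
  H_2: rank ker ∂_2 − rank ∂_3 = (12 − 12) − 0 = 0, and there is no ∂_3, so H_2 = 0.

As a check, the Euler characteristic is 7 − 18 + 12 = 1, which agrees with 1 − 0 + 0 = 1.
(K is a triangulation of the real projective plane RP^2.)

H_0 = Z,  H_1 = Z/2,  H_2 = 0.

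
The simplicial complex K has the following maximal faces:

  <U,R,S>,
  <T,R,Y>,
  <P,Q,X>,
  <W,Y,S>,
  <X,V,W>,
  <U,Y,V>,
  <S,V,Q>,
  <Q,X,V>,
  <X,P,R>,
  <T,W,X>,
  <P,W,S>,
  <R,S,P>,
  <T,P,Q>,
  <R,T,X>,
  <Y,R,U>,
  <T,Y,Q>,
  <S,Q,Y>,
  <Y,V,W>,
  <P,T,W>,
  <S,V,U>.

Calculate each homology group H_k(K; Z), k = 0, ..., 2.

Take the total order P < Q < R < S < T < U < V < W < X < Y on the vertex set. Then K (dimension 2) consists of the simplices:

  0-simplices (10): P, Q, R, S, T, U, V, W, X, Y
  1-simplices (30): PQ, PR, PS, PT, PW, PX, QS, QT, QV, QX, QY, RS, RT, RU, RX, RY, SU, SV, SW, SY, TW, TX, TY, UV, UY, VW, VX, VY, WX, WY
  2-simplices (20): PQT, PQX, PRS, PRX, PSW, PTW, QSV, QSY, QTY, QVX, RSU, RTX, RTY, RUY, SUV, SWY, TWX, UVY, VWX, VWY

Hence C_0 ≅ Z^10, C_1 ≅ Z^30, C_2 ≅ Z^20.

∂_1: C_1 → C_0 is given by ∂[p,q] = [q] − [p]. For instance
  ∂SV = V − S.
The 10×30 boundary matrix has rank 9 and Smith normal form diag(1,1,1,1,1,1,1,1,1).

The boundary map ∂_2: C_2 → C_1 acts by ∂[p,q,r] = [q,r] − [p,r] + [p,q]. For instance
  ∂RTY = TY − RY + RT,
  ∂VWY = WY − VY + VW.
As a 30×20 matrix over Z this has rank 20, with invariant factors (1,1,1,1,1,1,1,1,1,1,1,1,1,1,1,1,1,1,1,2).

Now H_k = ker ∂_k / im ∂_{k+1}, so:

  H_0: rank C_0 − rank ∂_1 = 10 − 9 = 1, and the invariant factors of ∂_1 are all 1, so H_0 ≅ Z.
  H_1: rank ker ∂_1 − rank ∂_2 = (30 − 9) − 20 = 1, and ∂_2 has invariant factor 2 > 1, so H_1 ≅ Z × Z/2.
  H_2: rank ker ∂_2 − rank ∂_3 = (20 − 20) − 0 = 0, and there is no ∂_3, so H_2 ≅ 0.

As a check, the Euler characteristic is 10 − 30 + 20 = 0, which agrees with 1 − 1 + 0 = 0.
(K is a triangulation of the Klein bottle.)

H_0 ≅ Z,  H_1 ≅ Z × Z/2,  H_2 = 0.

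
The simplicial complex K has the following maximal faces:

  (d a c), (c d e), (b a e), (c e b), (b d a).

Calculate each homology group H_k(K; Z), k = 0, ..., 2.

Fix the vertex order a < b < c < d < e and write every simplex with vertices in increasing order. Then dim K = 2 and the simplices of K are:

  0-simplices (5): a, b, c, d, e
  1-simplices (10): ab, ac, ad, ae, bc, bd, be, cd, ce, de
  2-simplices (5): abd, abe, acd, bce, cde

giving chain groups C_0 ≅ Z^5, C_1 ≅ Z^10, C_2 ≅ Z^5.

Boundary ∂_1: C_1 → C_0 sends each edge [p,q] (with p < q) to q − p.
As a 5×10 matrix over Z this has rank 4, with invariant factors (1,1,1,1).

The boundary map ∂_2: C_2 → C_1 acts by ∂[p,q,r] = [q,r] − [p,r] + [p,q]. For instance
  ∂bce = ce − be + bc,
  ∂abd = bd − ad + ab.
The 10×5 boundary matrix has rank 5 and Smith normal form diag(1,1,1,1,1).

Now H_k = ker ∂_k / im ∂_{k+1}, so:

  H_0: rank C_0 − rank ∂_1 = 5 − 4 = 1, and the invariant factors of ∂_1 are all 1, so H_0 ≅ Z.
  H_1: rank ker ∂_1 − rank ∂_2 = (10 − 4) − 5 = 1, and the invariant factors of ∂_2 are all 1, so H_1 ≅ Z.
  H_2: rank ker ∂_2 − rank ∂_3 = (5 − 5) − 0 = 0, and there is no ∂_3, so H_2 ≅ 0.

H_0 = Z,  H_1 = Z,  H_2 = 0.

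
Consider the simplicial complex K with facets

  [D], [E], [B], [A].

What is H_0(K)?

We work with the vertex ordering A < B < D < E. The simplices of K, each written with vertices in increasing order, are:

  0-simplices (4): A, B, D, E

giving chain groups C_0 ≅ Z^4.

Computing H_k = (kernel of ∂_k) / (image of ∂_{k+1}):

  H_0: rank C_0 − rank ∂_1 = 4 − 0 = 4, and there is no ∂_1, so H_0 = Z^4.

(K is a triangulation of a set of 4 points.)

H_0 = Z^4.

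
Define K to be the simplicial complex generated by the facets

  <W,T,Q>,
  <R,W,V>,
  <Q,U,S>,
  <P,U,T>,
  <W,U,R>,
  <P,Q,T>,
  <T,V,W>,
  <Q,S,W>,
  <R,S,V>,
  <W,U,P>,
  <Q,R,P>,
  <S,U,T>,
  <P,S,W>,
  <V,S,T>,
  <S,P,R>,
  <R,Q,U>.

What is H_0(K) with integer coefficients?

H_0 ≅ Z.

K has 8 vertices, 24 edges, 16 triangles.
rank ∂_0 = 0, rank ∂_1 = 7 ⇒ b_0 = 8 − 0 − 7 = 1; all invariant factors of ∂_1 are 1 so no torsion. So H_0 ≅ Z.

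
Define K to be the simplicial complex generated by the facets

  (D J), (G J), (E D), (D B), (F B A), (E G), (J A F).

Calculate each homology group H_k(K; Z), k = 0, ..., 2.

Order the vertices as A < B < D < E < F < G < J. Listing each simplex with vertices in this order, K has dimension 2 with simplices:

  0-simplices (7): A, B, D, E, F, G, J
  1-simplices (10): AB, AF, AJ, BD, BF, DE, DJ, EG, FJ, GJ
  2-simplices (2): ABF, AFJ

so the chain groups are C_0 ≅ Z^7, C_1 ≅ Z^10, C_2 ≅ Z^2.

The boundary map ∂_1: C_1 → C_0 sends each edge [p,q] (with p < q) to q − p.
The resulting 7×10 matrix has rank 6, and its Smith normal form has invariant factors (1,1,1,1,1,1).

The boundary map ∂_2: C_2 → C_1 sends each 2-simplex [p,q,r] to [q,r] − [p,r] + [p,q]. For instance
  ∂ABF = BF − AF + AB,
  ∂AFJ = FJ − AJ + AF.
The 10×2 boundary matrix has rank 2 and Smith normal form diag(1,1).

From H_k ≅ ker(∂_k) / im(∂_{k+1}) we obtain:

  H_0: rank C_0 − rank ∂_1 = 7 − 6 = 1, and the invariant factors of ∂_1 are all 1, so H_0 = Z.
  H_1: rank ker ∂_1 − rank ∂_2 = (10 − 6) − 2 = 2, and the invariant factors of ∂_2 are all 1, so H_1 = Z^2.
  H_2: rank ker ∂_2 − rank ∂_3 = (2 − 2) − 0 = 0, and there is no ∂_3, so H_2 = 0.

H_0 = Z,  H_1 = Z^2,  H_2 = 0.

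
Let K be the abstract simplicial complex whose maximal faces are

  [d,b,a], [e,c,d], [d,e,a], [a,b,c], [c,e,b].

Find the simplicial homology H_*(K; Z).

H_0 ≅ Z,  H_1 ≅ Z,  H_2 = 0.

Fix the vertex order a < b < c < d < e and write every simplex with vertices in increasing order. Then dim K = 2 and the simplices of K are:

  0-simplices (5): a, b, c, d, e
  1-simplices (10): ab, ac, ad, ae, bc, bd, be, cd, ce, de
  2-simplices (5): abc, abd, ade, bce, cde

Hence C_0 ≅ Z^5, C_1 ≅ Z^10, C_2 ≅ Z^5.

∂_1: C_1 → C_0 maps an edge to its endpoints' difference, ∂[p,q] = q − p.
The resulting 5×10 matrix has rank 4, and its Smith normal form has invariant factors (1,1,1,1).

∂_2: C_2 → C_1 acts by ∂[p,q,r] = [q,r] − [p,r] + [p,q]. For instance
  ∂abd = bd − ad + ab,
  ∂bce = ce − be + bc.
The 10×5 boundary matrix has rank 5 and Smith normal form diag(1,1,1,1,1).

Reading off H_k = ker ∂_k / im ∂_{k+1}:

  H_0: rank C_0 − rank ∂_1 = 5 − 4 = 1, and the invariant factors of ∂_1 are all 1, so H_0 ≅ Z.
  H_1: rank ker ∂_1 − rank ∂_2 = (10 − 4) − 5 = 1, and the invariant factors of ∂_2 are all 1, so H_1 ≅ Z.
  H_2: rank ker ∂_2 − rank ∂_3 = (5 − 5) − 0 = 0, and there is no ∂_3, so H_2 ≅ 0.

As a check, the Euler characteristic is 5 − 10 + 5 = 0, which agrees with 1 − 1 + 0 = 0.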